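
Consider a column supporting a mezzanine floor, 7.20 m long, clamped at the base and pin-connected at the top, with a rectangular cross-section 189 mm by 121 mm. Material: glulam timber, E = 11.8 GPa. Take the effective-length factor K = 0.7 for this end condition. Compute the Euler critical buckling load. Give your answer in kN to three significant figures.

P_cr ≈ 128 kN

Buckling occurs about the weak axis: I_min = h·b³/12 with b = 121 mm (the shorter side).
I_min = 189×121³/12 = 2.790×10^7 mm⁴
I = 2.790×10^7 mm⁴ = 2.790×10^-5 m⁴
Effective length L_e = K·L = 0.7 × 7.20 = 5.040 m
P_cr = π²EI / L_e² = π² × 11.8×10⁹ × 2.790×10^-5 / 5.040² = 1.279×10^5 N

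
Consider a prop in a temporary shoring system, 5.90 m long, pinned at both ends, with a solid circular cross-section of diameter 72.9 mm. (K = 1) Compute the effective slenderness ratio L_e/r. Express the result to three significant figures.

λ ≈ 324

For a solid circle r = d/4 = 72.9/4 = 18.23 mm
L_e = K·L = 1 × 5.90 m = 5.900 m = 5900.0 mm
λ = L_e / r_min = 5900.0 / 18.23 = 324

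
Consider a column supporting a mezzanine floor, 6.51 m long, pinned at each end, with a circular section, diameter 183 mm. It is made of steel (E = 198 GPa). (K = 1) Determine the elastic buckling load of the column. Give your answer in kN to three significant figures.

I = πd⁴/64 = π×183⁴/64 = 5.505×10^7 mm⁴
I = 5.505×10^7 mm⁴ = 5.505×10^-5 m⁴
Effective length L_e = K·L = 1 × 6.51 = 6.510 m
P_cr = π²EI / L_e² = π² × 198×10⁹ × 5.505×10^-5 / 6.510² = 2.539×10^6 N

P_cr ≈ 2540 kN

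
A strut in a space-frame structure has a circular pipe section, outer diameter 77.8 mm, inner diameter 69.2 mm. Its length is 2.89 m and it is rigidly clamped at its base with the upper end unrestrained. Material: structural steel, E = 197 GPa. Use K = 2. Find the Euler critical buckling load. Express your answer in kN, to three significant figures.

P_cr ≈ 39.2 kN

d_o = 77.8 mm, d_i = 69.2 mm
I = π(d_o⁴ − d_i⁴)/64 = π(77.8⁴ − 69.20⁴)/64 = 6.728×10^5 mm⁴
I = 6.728×10^5 mm⁴ = 6.728×10^-7 m⁴
Effective length L_e = K·L = 2 × 2.89 = 5.780 m
P_cr = π²EI / L_e² = π² × 197×10⁹ × 6.728×10^-7 / 5.780² = 3.915×10^4 N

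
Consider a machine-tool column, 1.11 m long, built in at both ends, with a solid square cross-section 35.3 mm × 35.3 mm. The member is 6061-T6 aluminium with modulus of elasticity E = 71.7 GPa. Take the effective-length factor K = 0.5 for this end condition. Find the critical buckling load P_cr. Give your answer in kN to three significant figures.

I = a⁴/12 = 35.3⁴/12 = 1.294×10^5 mm⁴
I = 1.294×10^5 mm⁴ = 1.294×10^-7 m⁴
Effective length L_e = K·L = 0.5 × 1.11 = 0.5550 m
P_cr = π²EI / L_e² = π² × 71.7×10⁹ × 1.294×10^-7 / 0.5550² = 2.973×10^5 N

P_cr ≈ 297 kN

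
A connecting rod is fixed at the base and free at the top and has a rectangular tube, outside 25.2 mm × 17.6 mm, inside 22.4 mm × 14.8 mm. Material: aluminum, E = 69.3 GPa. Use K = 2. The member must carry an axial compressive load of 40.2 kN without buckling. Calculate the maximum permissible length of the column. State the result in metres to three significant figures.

Weak-axis I_min = (h_o·b_o³ − h_i·b_i³)/12 with b_o = 17.6, b_i = 14.80 mm (shorter outer/inner sides).
I_min = (25.2×17.6³ − 22.40×14.80³)/12 = 5.397×10^3 mm⁴
I = 5.397×10^-9 m⁴
At the buckling limit P_cr = P = 4.020×10^4 N
From P_cr = π²EI/(K·L)²:  L = (1/K)·√(π²EI/P_cr) = (1/2)·√(π²×6.93×10^10×5.397×10^-9/4.020×10^4)
L = 0.152 m

L_max ≈ 0.152 m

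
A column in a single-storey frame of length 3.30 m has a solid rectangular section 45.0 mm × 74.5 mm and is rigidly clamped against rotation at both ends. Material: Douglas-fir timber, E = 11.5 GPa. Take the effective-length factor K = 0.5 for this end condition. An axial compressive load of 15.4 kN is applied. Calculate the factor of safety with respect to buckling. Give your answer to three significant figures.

Buckling occurs about the weak axis: I_min = h·b³/12 with b = 45.0 mm (the shorter side).
I_min = 74.5×45.0³/12 = 5.657×10^5 mm⁴
I = 5.657×10^5 mm⁴ = 5.657×10^-7 m⁴
Effective length L_e = K·L = 0.5 × 3.30 = 1.650 m
P_cr = π²EI / L_e² = π² × 11.5×10⁹ × 5.657×10^-7 / 1.650² = 2.359×10^4 N
Factor of safety n = P_cr / P = 23.585 / 15.4 = 1.53

n ≈ 1.53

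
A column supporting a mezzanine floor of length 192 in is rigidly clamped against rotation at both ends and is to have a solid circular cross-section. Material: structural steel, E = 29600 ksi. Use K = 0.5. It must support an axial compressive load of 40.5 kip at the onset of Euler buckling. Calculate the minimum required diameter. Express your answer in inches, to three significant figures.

L_e = K·L = 0.5 × 192 = 96.00 in
Required I = P_cr·L_e²/(π²E) = 4.050×10^4 × 96.00² / (π² × 2.96×10^7) = 1.278 in⁴
Solid circle: I = πd⁴/64  ⇒  d = (64I/π)^(1/4) = (64×1.278/π)^(1/4) = 2.26 in

d ≈ 2.26 in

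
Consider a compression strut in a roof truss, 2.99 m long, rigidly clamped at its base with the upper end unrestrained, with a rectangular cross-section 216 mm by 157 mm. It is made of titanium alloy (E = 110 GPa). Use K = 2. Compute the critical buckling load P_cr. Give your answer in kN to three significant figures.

Buckling occurs about the weak axis: I_min = h·b³/12 with b = 157 mm (the shorter side).
I_min = 216×157³/12 = 6.966×10^7 mm⁴
I = 6.966×10^7 mm⁴ = 6.966×10^-5 m⁴
Effective length L_e = K·L = 2 × 2.99 = 5.980 m
P_cr = π²EI / L_e² = π² × 110×10⁹ × 6.966×10^-5 / 5.980² = 2.115×10^6 N

P_cr ≈ 2110 kN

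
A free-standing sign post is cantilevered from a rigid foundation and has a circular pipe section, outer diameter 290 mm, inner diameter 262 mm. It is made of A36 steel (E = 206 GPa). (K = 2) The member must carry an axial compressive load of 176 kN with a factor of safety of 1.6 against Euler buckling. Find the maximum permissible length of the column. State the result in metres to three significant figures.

L_max ≈ 14.5 m

d_o = 290 mm, d_i = 262 mm
I = π(d_o⁴ − d_i⁴)/64 = π(290⁴ − 262.0⁴)/64 = 1.159×10^8 mm⁴
I = 1.159×10^-4 m⁴
Required critical load P_cr = n·P = 1.6 × 176 = 281.6 kN = 2.816×10^5 N
From P_cr = π²EI/(K·L)²:  L = (1/K)·√(π²EI/P_cr) = (1/2)·√(π²×2.06×10^11×1.159×10^-4/2.816×10^5)
L = 14.5 m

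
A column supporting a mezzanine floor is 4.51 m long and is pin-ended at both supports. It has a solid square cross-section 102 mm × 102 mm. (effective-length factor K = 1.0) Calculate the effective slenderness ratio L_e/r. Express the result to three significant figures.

For a square r = a/√12 = 102/√12 = 29.44 mm
L_e = K·L = 1 × 4.51 m = 4.510 m = 4510.0 mm
λ = L_e / r_min = 4510.0 / 29.44 = 153

λ ≈ 153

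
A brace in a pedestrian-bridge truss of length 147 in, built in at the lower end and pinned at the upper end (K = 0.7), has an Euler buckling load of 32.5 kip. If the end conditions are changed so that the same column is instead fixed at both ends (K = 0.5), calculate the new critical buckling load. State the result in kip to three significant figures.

P_cr ∝ 1/K², so P_cr,new = P_cr,old × (K_old/K_new)² = 32.5 × (0.7/0.5)²
= 32.5 × 1.960 = 63.7 kip

P_cr ≈ 63.7 kip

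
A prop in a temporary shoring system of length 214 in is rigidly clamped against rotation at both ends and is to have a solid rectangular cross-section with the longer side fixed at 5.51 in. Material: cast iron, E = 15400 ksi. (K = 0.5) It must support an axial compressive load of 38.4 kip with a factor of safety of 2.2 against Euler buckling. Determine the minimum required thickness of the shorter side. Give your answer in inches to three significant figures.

Required P_cr = n·P = 2.2 × 38.4 = 84.48 kip
L_e = K·L = 0.5 × 214 = 107.0 in
Required I = P_cr·L_e²/(π²E) = 8.448×10^4 × 107.0² / (π² × 1.54×10^7) = 6.364 in⁴
Rectangle, weak axis: I_min = h·b³/12 with h = 5.51 in fixed  ⇒  b = (12I/h)^(1/3) = 2.40 in

b ≈ 2.40 in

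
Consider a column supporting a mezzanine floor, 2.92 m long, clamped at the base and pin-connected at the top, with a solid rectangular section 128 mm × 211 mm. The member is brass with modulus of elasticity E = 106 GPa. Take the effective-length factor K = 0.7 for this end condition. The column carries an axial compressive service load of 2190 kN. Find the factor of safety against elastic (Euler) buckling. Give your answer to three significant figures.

Buckling occurs about the weak axis: I_min = h·b³/12 with b = 128 mm (the shorter side).
I_min = 211×128³/12 = 3.687×10^7 mm⁴
I = 3.687×10^7 mm⁴ = 3.687×10^-5 m⁴
Effective length L_e = K·L = 0.7 × 2.92 = 2.044 m
P_cr = π²EI / L_e² = π² × 106×10⁹ × 3.687×10^-5 / 2.044² = 9.234×10^6 N
Factor of safety n = P_cr / P = 9233.7 / 2190 = 4.22

n ≈ 4.22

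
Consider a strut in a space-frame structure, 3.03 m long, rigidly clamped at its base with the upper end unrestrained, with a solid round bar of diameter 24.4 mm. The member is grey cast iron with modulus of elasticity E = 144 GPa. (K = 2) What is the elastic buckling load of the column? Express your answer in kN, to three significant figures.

P_cr ≈ 0.673 kN

I = πd⁴/64 = π×24.4⁴/64 = 1.740×10^4 mm⁴
I = 1.740×10^4 mm⁴ = 1.740×10^-8 m⁴
Effective length L_e = K·L = 2 × 3.03 = 6.060 m
P_cr = π²EI / L_e² = π² × 144×10⁹ × 1.740×10^-8 / 6.060² = 673.4 N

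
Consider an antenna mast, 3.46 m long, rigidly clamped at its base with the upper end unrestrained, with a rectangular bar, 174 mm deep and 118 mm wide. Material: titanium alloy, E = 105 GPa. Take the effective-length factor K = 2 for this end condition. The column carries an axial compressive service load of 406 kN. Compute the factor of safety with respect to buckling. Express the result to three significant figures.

n ≈ 1.27

Buckling occurs about the weak axis: I_min = h·b³/12 with b = 118 mm (the shorter side).
I_min = 174×118³/12 = 2.382×10^7 mm⁴
I = 2.382×10^7 mm⁴ = 2.382×10^-5 m⁴
Effective length L_e = K·L = 2 × 3.46 = 6.920 m
P_cr = π²EI / L_e² = π² × 105×10⁹ × 2.382×10^-5 / 6.920² = 5.156×10^5 N
Factor of safety n = P_cr / P = 515.57 / 406 = 1.27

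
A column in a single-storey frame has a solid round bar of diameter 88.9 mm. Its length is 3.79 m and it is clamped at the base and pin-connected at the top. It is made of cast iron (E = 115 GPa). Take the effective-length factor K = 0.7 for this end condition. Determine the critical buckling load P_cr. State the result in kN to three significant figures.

I = πd⁴/64 = π×88.9⁴/64 = 3.066×10^6 mm⁴
I = 3.066×10^6 mm⁴ = 3.066×10^-6 m⁴
Effective length L_e = K·L = 0.7 × 3.79 = 2.653 m
P_cr = π²EI / L_e² = π² × 115×10⁹ × 3.066×10^-6 / 2.653² = 4.944×10^5 N

P_cr ≈ 494 kN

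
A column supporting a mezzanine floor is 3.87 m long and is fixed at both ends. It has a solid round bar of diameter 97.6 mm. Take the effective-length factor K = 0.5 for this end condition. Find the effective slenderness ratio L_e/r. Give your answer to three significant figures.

λ ≈ 79.3

For a solid circle r = d/4 = 97.6/4 = 24.40 mm
L_e = K·L = 0.5 × 3.87 m = 1.935 m = 1935.0 mm
λ = L_e / r_min = 1935.0 / 24.40 = 79.3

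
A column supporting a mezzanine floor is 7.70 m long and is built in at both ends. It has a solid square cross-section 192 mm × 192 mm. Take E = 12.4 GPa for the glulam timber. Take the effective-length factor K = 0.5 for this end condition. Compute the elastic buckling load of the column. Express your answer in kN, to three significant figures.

I = a⁴/12 = 192⁴/12 = 1.132×10^8 mm⁴
I = 1.132×10^8 mm⁴ = 1.132×10^-4 m⁴
Effective length L_e = K·L = 0.5 × 7.70 = 3.850 m
P_cr = π²EI / L_e² = π² × 12.4×10⁹ × 1.132×10^-4 / 3.850² = 9.350×10^5 N

P_cr ≈ 935 kN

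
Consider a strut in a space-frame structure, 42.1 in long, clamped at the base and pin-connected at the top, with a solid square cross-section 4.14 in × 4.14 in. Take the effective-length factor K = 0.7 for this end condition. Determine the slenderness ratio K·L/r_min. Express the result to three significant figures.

λ ≈ 24.7

I = a⁴/12 = 4.14⁴/12 = 24.48 in⁴
A = 17.14 in²;  r_min = √(I/A) = √(24.48/17.14) = 1.195 in
L_e = K·L = 0.7 × 42.1 = 29.47 in
λ = L_e / r_min = 29.470 / 1.195 = 24.7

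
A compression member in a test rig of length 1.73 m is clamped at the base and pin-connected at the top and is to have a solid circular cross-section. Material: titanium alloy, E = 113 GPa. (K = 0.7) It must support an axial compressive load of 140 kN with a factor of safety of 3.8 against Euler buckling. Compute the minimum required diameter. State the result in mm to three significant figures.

Required P_cr = n·P = 3.8 × 140 = 532.0 kN
L_e = K·L = 0.7 × 1.73 = 1.211 m
Required I = P_cr·L_e²/(π²E) = 5.320×10^5 × 1.211² / (π² × 1.13×10^11) = 6.996×10^-7 m⁴
I_req = 6.996×10^5 mm⁴
Solid circle: I = πd⁴/64  ⇒  d = (64I/π)^(1/4) = (64×6.996×10^5/π)^(1/4) = 61.4 mm

d ≈ 61.4 mm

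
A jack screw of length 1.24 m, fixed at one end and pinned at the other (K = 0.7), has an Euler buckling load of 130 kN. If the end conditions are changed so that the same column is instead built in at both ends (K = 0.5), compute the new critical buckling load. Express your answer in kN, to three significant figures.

P_cr ∝ 1/K², so P_cr,new = P_cr,old × (K_old/K_new)² = 130 × (0.7/0.5)²
= 130 × 1.960 = 255 kN

P_cr ≈ 255 kN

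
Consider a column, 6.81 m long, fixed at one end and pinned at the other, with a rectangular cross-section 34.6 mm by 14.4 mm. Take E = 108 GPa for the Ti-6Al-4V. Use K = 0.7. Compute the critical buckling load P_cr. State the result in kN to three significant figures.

Buckling occurs about the weak axis: I_min = h·b³/12 with b = 14.4 mm (the shorter side).
I_min = 34.6×14.4³/12 = 8.610×10^3 mm⁴
I = 8.610×10^3 mm⁴ = 8.610×10^-9 m⁴
Effective length L_e = K·L = 0.7 × 6.81 = 4.767 m
P_cr = π²EI / L_e² = π² × 108×10⁹ × 8.610×10^-9 / 4.767² = 403.8 N

P_cr ≈ 0.404 kN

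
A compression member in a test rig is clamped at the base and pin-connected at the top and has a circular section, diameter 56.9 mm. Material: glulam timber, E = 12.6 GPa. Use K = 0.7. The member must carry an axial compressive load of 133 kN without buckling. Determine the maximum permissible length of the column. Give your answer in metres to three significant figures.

I = πd⁴/64 = π×56.9⁴/64 = 5.145×10^5 mm⁴
I = 5.145×10^-7 m⁴
At the buckling limit P_cr = P = 1.330×10^5 N
From P_cr = π²EI/(K·L)²:  L = (1/K)·√(π²EI/P_cr) = (1/0.7)·√(π²×1.26×10^10×5.145×10^-7/1.330×10^5)
L = 0.991 m

L_max ≈ 0.991 m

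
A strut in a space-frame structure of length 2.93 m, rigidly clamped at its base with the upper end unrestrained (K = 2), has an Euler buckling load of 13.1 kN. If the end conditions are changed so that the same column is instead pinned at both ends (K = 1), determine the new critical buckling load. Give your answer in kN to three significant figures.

P_cr ∝ 1/K², so P_cr,new = P_cr,old × (K_old/K_new)² = 13.1 × (2/1)²
= 13.1 × 4.000 = 52.4 kN

P_cr ≈ 52.4 kN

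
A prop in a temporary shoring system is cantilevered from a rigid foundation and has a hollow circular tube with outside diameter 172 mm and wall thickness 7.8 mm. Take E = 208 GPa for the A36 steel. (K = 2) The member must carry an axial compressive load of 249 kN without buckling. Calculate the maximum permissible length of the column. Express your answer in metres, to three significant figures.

Inner diameter d_i = 172 − 2×7.8 = 156.4 mm
I = π(d_o⁴ − d_i⁴)/64 = π(172⁴ − 156.4⁴)/64 = 1.359×10^7 mm⁴
I = 1.359×10^-5 m⁴
At the buckling limit P_cr = P = 2.490×10^5 N
From P_cr = π²EI/(K·L)²:  L = (1/K)·√(π²EI/P_cr) = (1/2)·√(π²×2.08×10^11×1.359×10^-5/2.490×10^5)
L = 5.29 m

L_max ≈ 5.29 m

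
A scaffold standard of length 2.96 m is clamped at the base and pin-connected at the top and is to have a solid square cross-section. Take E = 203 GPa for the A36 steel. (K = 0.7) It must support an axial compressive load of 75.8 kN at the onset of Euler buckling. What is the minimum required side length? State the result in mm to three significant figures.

L_e = K·L = 0.7 × 2.96 = 2.072 m
Required I = P_cr·L_e²/(π²E) = 7.580×10^4 × 2.072² / (π² × 2.03×10^11) = 1.624×10^-7 m⁴
I_req = 1.624×10^5 mm⁴
Solid square: I = a⁴/12  ⇒  a = (12I)^(1/4) = (12×1.624×10^5)^(1/4) = 37.4 mm

a ≈ 37.4 mm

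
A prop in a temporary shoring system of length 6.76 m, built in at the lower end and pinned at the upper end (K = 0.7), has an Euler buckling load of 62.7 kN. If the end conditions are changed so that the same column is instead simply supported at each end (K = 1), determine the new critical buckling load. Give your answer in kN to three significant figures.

P_cr ∝ 1/K², so P_cr,new = P_cr,old × (K_old/K_new)² = 62.7 × (0.7/1)²
= 62.7 × 0.4900 = 30.7 kN

P_cr ≈ 30.7 kN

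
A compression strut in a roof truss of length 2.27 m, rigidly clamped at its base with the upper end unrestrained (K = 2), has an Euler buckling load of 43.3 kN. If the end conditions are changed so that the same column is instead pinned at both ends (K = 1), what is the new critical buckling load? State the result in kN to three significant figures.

P_cr ≈ 173 kN

P_cr ∝ 1/K², so P_cr,new = P_cr,old × (K_old/K_new)² = 43.3 × (2/1)²
= 43.3 × 4.000 = 173 kN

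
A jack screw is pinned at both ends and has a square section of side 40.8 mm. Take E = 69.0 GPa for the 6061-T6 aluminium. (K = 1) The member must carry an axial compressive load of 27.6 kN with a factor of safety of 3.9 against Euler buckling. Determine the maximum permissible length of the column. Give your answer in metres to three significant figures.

L_max ≈ 1.21 m

I = a⁴/12 = 40.8⁴/12 = 2.309×10^5 mm⁴
I = 2.309×10^-7 m⁴
Required critical load P_cr = n·P = 3.9 × 27.6 = 107.6 kN = 1.076×10^5 N
From P_cr = π²EI/(K·L)²:  L = (1/K)·√(π²EI/P_cr) = (1/1)·√(π²×6.90×10^10×2.309×10^-7/1.076×10^5)
L = 1.21 m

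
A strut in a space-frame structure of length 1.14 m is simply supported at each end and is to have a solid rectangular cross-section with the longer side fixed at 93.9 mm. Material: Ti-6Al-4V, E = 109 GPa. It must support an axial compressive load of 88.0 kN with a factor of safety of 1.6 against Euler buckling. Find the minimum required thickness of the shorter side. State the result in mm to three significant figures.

b ≈ 27.9 mm

Required P_cr = n·P = 1.6 × 88.0 = 140.8 kN
L_e = K·L = 1 × 1.14 = 1.140 m
Required I = P_cr·L_e²/(π²E) = 1.408×10^5 × 1.140² / (π² × 1.09×10^11) = 1.701×10^-7 m⁴
I_req = 1.701×10^5 mm⁴
Rectangle, weak axis: I_min = h·b³/12 with h = 93.9 mm fixed  ⇒  b = (12I/h)^(1/3) = 27.9 mm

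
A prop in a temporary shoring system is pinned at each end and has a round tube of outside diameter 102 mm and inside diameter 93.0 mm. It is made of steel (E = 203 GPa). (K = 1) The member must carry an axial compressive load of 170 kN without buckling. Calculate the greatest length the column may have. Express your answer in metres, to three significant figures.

d_o = 102 mm, d_i = 93.0 mm
I = π(d_o⁴ − d_i⁴)/64 = π(102⁴ − 93.00⁴)/64 = 1.641×10^6 mm⁴
I = 1.641×10^-6 m⁴
At the buckling limit P_cr = P = 1.700×10^5 N
From P_cr = π²EI/(K·L)²:  L = (1/K)·√(π²EI/P_cr) = (1/1)·√(π²×2.03×10^11×1.641×10^-6/1.700×10^5)
L = 4.40 m

L_max ≈ 4.40 m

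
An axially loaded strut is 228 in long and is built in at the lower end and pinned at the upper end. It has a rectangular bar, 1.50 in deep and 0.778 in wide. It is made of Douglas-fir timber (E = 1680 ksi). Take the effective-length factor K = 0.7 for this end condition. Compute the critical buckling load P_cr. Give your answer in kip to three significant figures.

Buckling occurs about the weak axis: I_min = h·b³/12 with b = 0.778 in (the shorter side).
I_min = 1.50×0.778³/12 = 5.886×10^-2 in⁴
Effective length L_e = K·L = 0.7 × 228 = 159.6 in
P_cr = π²EI / L_e² = π² × 1680×10³ × 5.886×10^-2 / 159.6² = 38.32 lb

P_cr ≈ 0.0383 kip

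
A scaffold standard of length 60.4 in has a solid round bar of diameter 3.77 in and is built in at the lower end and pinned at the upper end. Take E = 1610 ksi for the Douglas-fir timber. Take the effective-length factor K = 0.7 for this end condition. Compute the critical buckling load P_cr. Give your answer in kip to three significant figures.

I = πd⁴/64 = π×3.77⁴/64 = 9.916 in⁴
Effective length L_e = K·L = 0.7 × 60.4 = 42.28 in
P_cr = π²EI / L_e² = π² × 1610×10³ × 9.916 / 42.28² = 8.814×10^4 lb

P_cr ≈ 88.1 kip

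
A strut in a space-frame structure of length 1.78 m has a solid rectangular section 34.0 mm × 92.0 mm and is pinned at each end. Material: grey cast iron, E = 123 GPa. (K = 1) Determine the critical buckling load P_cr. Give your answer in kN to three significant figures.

P_cr ≈ 115 kN

Buckling occurs about the weak axis: I_min = h·b³/12 with b = 34.0 mm (the shorter side).
I_min = 92.0×34.0³/12 = 3.013×10^5 mm⁴
I = 3.013×10^5 mm⁴ = 3.013×10^-7 m⁴
Effective length L_e = K·L = 1 × 1.78 = 1.780 m
P_cr = π²EI / L_e² = π² × 123×10⁹ × 3.013×10^-7 / 1.780² = 1.155×10^5 N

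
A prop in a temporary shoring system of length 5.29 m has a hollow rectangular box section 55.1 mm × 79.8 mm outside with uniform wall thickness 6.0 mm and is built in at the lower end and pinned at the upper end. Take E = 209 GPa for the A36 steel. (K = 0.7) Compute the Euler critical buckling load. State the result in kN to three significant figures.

P_cr ≈ 99.3 kN

Inner dimensions: h_i = 79.8 − 2×6.0 = 67.80 mm, b_i = 55.1 − 2×6.0 = 43.10 mm
Weak-axis I_min = (h_o·b_o³ − h_i·b_i³)/12 with b_o = 55.1, b_i = 43.10 mm (shorter outer/inner sides).
I_min = (79.8×55.1³ − 67.80×43.10³)/12 = 6.601×10^5 mm⁴
I = 6.601×10^5 mm⁴ = 6.601×10^-7 m⁴
Effective length L_e = K·L = 0.7 × 5.29 = 3.703 m
P_cr = π²EI / L_e² = π² × 209×10⁹ × 6.601×10^-7 / 3.703² = 9.930×10^4 N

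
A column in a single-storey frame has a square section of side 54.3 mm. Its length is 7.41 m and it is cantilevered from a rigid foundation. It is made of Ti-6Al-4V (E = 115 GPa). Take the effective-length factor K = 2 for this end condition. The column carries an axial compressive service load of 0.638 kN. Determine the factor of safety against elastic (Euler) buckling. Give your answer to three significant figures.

I = a⁴/12 = 54.3⁴/12 = 7.245×10^5 mm⁴
I = 7.245×10^5 mm⁴ = 7.245×10^-7 m⁴
Effective length L_e = K·L = 2 × 7.41 = 14.82 m
P_cr = π²EI / L_e² = π² × 115×10⁹ × 7.245×10^-7 / 14.82² = 3.744×10^3 N
Factor of safety n = P_cr / P = 3.7439 / 0.638 = 5.87

n ≈ 5.87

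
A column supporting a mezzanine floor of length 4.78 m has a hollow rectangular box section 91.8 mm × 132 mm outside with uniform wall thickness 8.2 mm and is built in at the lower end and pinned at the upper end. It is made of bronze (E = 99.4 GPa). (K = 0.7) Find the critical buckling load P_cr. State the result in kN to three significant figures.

Inner dimensions: h_i = 132 − 2×8.2 = 115.6 mm, b_i = 91.8 − 2×8.2 = 75.40 mm
Weak-axis I_min = (h_o·b_o³ − h_i·b_i³)/12 with b_o = 91.8, b_i = 75.40 mm (shorter outer/inner sides).
I_min = (132×91.8³ − 115.6×75.40³)/12 = 4.380×10^6 mm⁴
I = 4.380×10^6 mm⁴ = 4.380×10^-6 m⁴
Effective length L_e = K·L = 0.7 × 4.78 = 3.346 m
P_cr = π²EI / L_e² = π² × 99.4×10⁹ × 4.380×10^-6 / 3.346² = 3.838×10^5 N

P_cr ≈ 384 kN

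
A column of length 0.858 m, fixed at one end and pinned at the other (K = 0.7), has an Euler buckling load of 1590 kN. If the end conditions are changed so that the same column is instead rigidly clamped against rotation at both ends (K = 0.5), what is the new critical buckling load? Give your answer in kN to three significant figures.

P_cr ∝ 1/K², so P_cr,new = P_cr,old × (K_old/K_new)² = 1590 × (0.7/0.5)²
= 1590 × 1.960 = 3120 kN

P_cr ≈ 3120 kN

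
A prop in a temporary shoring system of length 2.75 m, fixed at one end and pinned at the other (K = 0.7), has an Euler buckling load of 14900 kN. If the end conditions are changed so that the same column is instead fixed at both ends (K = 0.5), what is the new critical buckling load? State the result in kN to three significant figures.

P_cr ∝ 1/K², so P_cr,new = P_cr,old × (K_old/K_new)² = 14900 × (0.7/0.5)²
= 14900 × 1.960 = 29200 kN

P_cr ≈ 29200 kN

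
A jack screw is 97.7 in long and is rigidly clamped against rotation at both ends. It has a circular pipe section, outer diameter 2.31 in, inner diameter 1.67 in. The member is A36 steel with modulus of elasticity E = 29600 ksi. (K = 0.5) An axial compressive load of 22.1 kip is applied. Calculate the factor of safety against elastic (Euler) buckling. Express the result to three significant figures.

d_o = 2.31 in, d_i = 1.67 in
I = π(d_o⁴ − d_i⁴)/64 = π(2.31⁴ − 1.670⁴)/64 = 1.016 in⁴
Effective length L_e = K·L = 0.5 × 97.7 = 48.85 in
P_cr = π²EI / L_e² = π² × 29600×10³ × 1.016 / 48.85² = 1.244×10^5 lb
Factor of safety n = P_cr / P = 124.37 / 22.1 = 5.63

n ≈ 5.63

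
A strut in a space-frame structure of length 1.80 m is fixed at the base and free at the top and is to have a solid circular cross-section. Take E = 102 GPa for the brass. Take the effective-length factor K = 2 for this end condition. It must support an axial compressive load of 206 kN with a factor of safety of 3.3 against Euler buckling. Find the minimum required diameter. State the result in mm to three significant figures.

Required P_cr = n·P = 3.3 × 206 = 679.8 kN
L_e = K·L = 2 × 1.80 = 3.600 m
Required I = P_cr·L_e²/(π²E) = 6.798×10^5 × 3.600² / (π² × 1.02×10^11) = 8.752×10^-6 m⁴
I_req = 8.752×10^6 mm⁴
Solid circle: I = πd⁴/64  ⇒  d = (64I/π)^(1/4) = (64×8.752×10^6/π)^(1/4) = 116 mm

d ≈ 116 mm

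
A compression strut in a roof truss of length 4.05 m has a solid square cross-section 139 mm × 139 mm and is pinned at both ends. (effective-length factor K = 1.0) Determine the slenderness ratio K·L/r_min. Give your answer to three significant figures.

λ ≈ 101

I = a⁴/12 = 139⁴/12 = 3.111×10^7 mm⁴
A = 1.932×10^4 mm²;  r_min = √(I/A) = √(3.111×10^7/1.932×10^4) = 40.13 mm
L_e = K·L = 1 × 4.05 m = 4.050 m = 4050.0 mm
λ = L_e / r_min = 4050.0 / 40.13 = 101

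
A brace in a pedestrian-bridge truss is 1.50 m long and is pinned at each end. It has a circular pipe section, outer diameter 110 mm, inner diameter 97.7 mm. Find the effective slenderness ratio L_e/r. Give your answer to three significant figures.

d_o = 110 mm, d_i = 97.7 mm
I = π(d_o⁴ − d_i⁴)/64 = π(110⁴ − 97.70⁴)/64 = 2.714×10^6 mm⁴
A = 2.006×10^3 mm²;  r_min = √(I/A) = √(2.714×10^6/2.006×10^3) = 36.78 mm
L_e = K·L = 1 × 1.50 m = 1.500 m = 1500.0 mm
λ = L_e / r_min = 1500.0 / 36.78 = 40.8

λ ≈ 40.8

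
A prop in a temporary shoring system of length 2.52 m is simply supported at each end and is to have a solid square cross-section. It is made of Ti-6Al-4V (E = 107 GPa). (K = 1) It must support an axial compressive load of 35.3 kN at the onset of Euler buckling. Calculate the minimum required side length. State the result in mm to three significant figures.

a ≈ 40.0 mm

L_e = K·L = 1 × 2.52 = 2.520 m
Required I = P_cr·L_e²/(π²E) = 3.530×10^4 × 2.520² / (π² × 1.07×10^11) = 2.123×10^-7 m⁴
I_req = 2.123×10^5 mm⁴
Solid square: I = a⁴/12  ⇒  a = (12I)^(1/4) = (12×2.123×10^5)^(1/4) = 40.0 mm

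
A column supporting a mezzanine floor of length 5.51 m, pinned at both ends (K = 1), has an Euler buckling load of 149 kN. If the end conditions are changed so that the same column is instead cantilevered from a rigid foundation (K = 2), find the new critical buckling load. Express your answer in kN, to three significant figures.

P_cr ≈ 37.2 kN

P_cr ∝ 1/K², so P_cr,new = P_cr,old × (K_old/K_new)² = 149 × (1/2)²
= 149 × 0.2500 = 37.2 kN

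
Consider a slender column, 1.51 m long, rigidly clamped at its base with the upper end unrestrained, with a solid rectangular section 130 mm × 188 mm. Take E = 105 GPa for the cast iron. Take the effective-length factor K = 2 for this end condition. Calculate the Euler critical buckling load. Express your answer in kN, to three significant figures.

P_cr ≈ 3910 kN

Buckling occurs about the weak axis: I_min = h·b³/12 with b = 130 mm (the shorter side).
I_min = 188×130³/12 = 3.442×10^7 mm⁴
I = 3.442×10^7 mm⁴ = 3.442×10^-5 m⁴
Effective length L_e = K·L = 2 × 1.51 = 3.020 m
P_cr = π²EI / L_e² = π² × 105×10⁹ × 3.442×10^-5 / 3.020² = 3.911×10^6 N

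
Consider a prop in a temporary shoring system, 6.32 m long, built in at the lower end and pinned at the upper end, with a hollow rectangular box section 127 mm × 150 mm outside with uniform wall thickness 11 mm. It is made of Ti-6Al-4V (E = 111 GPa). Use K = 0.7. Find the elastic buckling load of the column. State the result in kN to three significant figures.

Inner dimensions: h_i = 150 − 2×11 = 128.0 mm, b_i = 127 − 2×11 = 105.0 mm
Weak-axis I_min = (h_o·b_o³ − h_i·b_i³)/12 with b_o = 127, b_i = 105.0 mm (shorter outer/inner sides).
I_min = (150×127³ − 128.0×105.0³)/12 = 1.326×10^7 mm⁴
I = 1.326×10^7 mm⁴ = 1.326×10^-5 m⁴
Effective length L_e = K·L = 0.7 × 6.32 = 4.424 m
P_cr = π²EI / L_e² = π² × 111×10⁹ × 1.326×10^-5 / 4.424² = 7.420×10^5 N

P_cr ≈ 742 kN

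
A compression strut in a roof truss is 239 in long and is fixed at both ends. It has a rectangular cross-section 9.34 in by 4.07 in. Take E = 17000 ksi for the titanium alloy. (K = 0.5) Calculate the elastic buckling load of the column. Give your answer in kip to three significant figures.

P_cr ≈ 617 kip

Buckling occurs about the weak axis: I_min = h·b³/12 with b = 4.07 in (the shorter side).
I_min = 9.34×4.07³/12 = 52.47 in⁴
Effective length L_e = K·L = 0.5 × 239 = 119.5 in
P_cr = π²EI / L_e² = π² × 17000×10³ × 52.47 / 119.5² = 6.165×10^5 lb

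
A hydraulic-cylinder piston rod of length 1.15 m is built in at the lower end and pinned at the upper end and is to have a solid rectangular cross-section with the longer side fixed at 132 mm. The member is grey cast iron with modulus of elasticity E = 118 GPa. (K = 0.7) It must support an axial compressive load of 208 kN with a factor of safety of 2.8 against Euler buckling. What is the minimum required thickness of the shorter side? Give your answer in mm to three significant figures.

Required P_cr = n·P = 2.8 × 208 = 582.4 kN
L_e = K·L = 0.7 × 1.15 = 0.8050 m
Required I = P_cr·L_e²/(π²E) = 5.824×10^5 × 0.8050² / (π² × 1.18×10^11) = 3.241×10^-7 m⁴
I_req = 3.241×10^5 mm⁴
Rectangle, weak axis: I_min = h·b³/12 with h = 132 mm fixed  ⇒  b = (12I/h)^(1/3) = 30.9 mm

b ≈ 30.9 mm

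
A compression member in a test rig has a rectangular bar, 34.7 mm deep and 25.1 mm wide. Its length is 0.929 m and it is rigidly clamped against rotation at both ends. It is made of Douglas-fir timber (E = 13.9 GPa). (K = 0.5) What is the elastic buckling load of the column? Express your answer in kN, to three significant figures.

P_cr ≈ 29.1 kN

Buckling occurs about the weak axis: I_min = h·b³/12 with b = 25.1 mm (the shorter side).
I_min = 34.7×25.1³/12 = 4.573×10^4 mm⁴
I = 4.573×10^4 mm⁴ = 4.573×10^-8 m⁴
Effective length L_e = K·L = 0.5 × 0.929 = 0.4645 m
P_cr = π²EI / L_e² = π² × 13.9×10⁹ × 4.573×10^-8 / 0.4645² = 2.907×10^4 N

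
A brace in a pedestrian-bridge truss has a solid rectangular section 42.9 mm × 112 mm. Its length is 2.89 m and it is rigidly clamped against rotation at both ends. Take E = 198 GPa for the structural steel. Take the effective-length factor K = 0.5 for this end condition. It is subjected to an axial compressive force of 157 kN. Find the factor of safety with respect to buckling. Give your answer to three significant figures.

Buckling occurs about the weak axis: I_min = h·b³/12 with b = 42.9 mm (the shorter side).
I_min = 112×42.9³/12 = 7.369×10^5 mm⁴
I = 7.369×10^5 mm⁴ = 7.369×10^-7 m⁴
Effective length L_e = K·L = 0.5 × 2.89 = 1.445 m
P_cr = π²EI / L_e² = π² × 198×10⁹ × 7.369×10^-7 / 1.445² = 6.897×10^5 N
Factor of safety n = P_cr / P = 689.66 / 157 = 4.39

n ≈ 4.39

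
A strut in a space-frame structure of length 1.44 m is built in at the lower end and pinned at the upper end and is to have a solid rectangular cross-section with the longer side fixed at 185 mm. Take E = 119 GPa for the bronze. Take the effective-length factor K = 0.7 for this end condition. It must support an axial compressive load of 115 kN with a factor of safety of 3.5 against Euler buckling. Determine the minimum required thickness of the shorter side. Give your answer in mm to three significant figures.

Required P_cr = n·P = 3.5 × 115 = 402.5 kN
L_e = K·L = 0.7 × 1.44 = 1.008 m
Required I = P_cr·L_e²/(π²E) = 4.025×10^5 × 1.008² / (π² × 1.19×10^11) = 3.482×10^-7 m⁴
I_req = 3.482×10^5 mm⁴
Rectangle, weak axis: I_min = h·b³/12 with h = 185 mm fixed  ⇒  b = (12I/h)^(1/3) = 28.3 mm

b ≈ 28.3 mm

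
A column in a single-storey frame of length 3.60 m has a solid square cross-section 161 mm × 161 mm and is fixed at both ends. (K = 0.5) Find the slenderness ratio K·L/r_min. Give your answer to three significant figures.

λ ≈ 38.7

For a square r = a/√12 = 161/√12 = 46.48 mm
L_e = K·L = 0.5 × 3.60 m = 1.800 m = 1800.0 mm
λ = L_e / r_min = 1800.0 / 46.48 = 38.7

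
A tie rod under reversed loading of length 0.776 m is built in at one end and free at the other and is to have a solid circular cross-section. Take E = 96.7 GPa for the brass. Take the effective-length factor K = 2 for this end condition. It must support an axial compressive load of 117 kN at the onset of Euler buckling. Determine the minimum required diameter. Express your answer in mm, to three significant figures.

d ≈ 49.5 mm

L_e = K·L = 2 × 0.776 = 1.552 m
Required I = P_cr·L_e²/(π²E) = 1.170×10^5 × 1.552² / (π² × 9.67×10^10) = 2.953×10^-7 m⁴
I_req = 2.953×10^5 mm⁴
Solid circle: I = πd⁴/64  ⇒  d = (64I/π)^(1/4) = (64×2.953×10^5/π)^(1/4) = 49.5 mm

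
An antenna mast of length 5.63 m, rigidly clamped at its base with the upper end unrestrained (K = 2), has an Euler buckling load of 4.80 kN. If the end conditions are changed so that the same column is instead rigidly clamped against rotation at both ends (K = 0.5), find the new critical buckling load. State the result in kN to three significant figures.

P_cr ∝ 1/K², so P_cr,new = P_cr,old × (K_old/K_new)² = 4.80 × (2/0.5)²
= 4.80 × 16.00 = 76.8 kN

P_cr ≈ 76.8 kN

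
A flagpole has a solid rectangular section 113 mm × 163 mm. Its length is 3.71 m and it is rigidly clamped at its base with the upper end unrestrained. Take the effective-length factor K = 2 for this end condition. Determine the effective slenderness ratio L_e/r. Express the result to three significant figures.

For a rectangle r_min = b/√12 = 113/√12 = 32.62 mm
L_e = K·L = 2 × 3.71 m = 7.420 m = 7420.0 mm
λ = L_e / r_min = 7420.0 / 32.62 = 227

λ ≈ 227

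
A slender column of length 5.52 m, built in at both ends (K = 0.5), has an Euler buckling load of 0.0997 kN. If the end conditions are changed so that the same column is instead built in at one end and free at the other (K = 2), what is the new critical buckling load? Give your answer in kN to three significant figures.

P_cr ∝ 1/K², so P_cr,new = P_cr,old × (K_old/K_new)² = 0.0997 × (0.5/2)²
= 0.0997 × 0.06250 = 0.00623 kN

P_cr ≈ 0.00623 kN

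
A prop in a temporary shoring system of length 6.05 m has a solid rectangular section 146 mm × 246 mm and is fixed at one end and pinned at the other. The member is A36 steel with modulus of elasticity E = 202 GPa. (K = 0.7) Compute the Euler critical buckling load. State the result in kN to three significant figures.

P_cr ≈ 7090 kN

Buckling occurs about the weak axis: I_min = h·b³/12 with b = 146 mm (the shorter side).
I_min = 246×146³/12 = 6.380×10^7 mm⁴
I = 6.380×10^7 mm⁴ = 6.380×10^-5 m⁴
Effective length L_e = K·L = 0.7 × 6.05 = 4.235 m
P_cr = π²EI / L_e² = π² × 202×10⁹ × 6.380×10^-5 / 4.235² = 7.092×10^6 N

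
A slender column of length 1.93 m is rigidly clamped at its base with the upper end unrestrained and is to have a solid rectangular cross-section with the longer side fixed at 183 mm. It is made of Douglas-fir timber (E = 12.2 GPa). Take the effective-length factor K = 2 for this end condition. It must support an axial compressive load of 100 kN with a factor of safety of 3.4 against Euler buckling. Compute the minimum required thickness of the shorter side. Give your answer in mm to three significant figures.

b ≈ 140 mm

Required P_cr = n·P = 3.4 × 100 = 340.0 kN
L_e = K·L = 2 × 1.93 = 3.860 m
Required I = P_cr·L_e²/(π²E) = 3.400×10^5 × 3.860² / (π² × 1.22×10^10) = 4.207×10^-5 m⁴
I_req = 4.207×10^7 mm⁴
Rectangle, weak axis: I_min = h·b³/12 with h = 183 mm fixed  ⇒  b = (12I/h)^(1/3) = 140 mm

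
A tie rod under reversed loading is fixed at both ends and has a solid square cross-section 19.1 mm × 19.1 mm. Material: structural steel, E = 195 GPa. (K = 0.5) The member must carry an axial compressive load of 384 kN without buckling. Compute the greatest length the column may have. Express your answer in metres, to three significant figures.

L_max ≈ 0.472 m

I = a⁴/12 = 19.1⁴/12 = 1.109×10^4 mm⁴
I = 1.109×10^-8 m⁴
At the buckling limit P_cr = P = 3.840×10^5 N
From P_cr = π²EI/(K·L)²:  L = (1/K)·√(π²EI/P_cr) = (1/0.5)·√(π²×1.95×10^11×1.109×10^-8/3.840×10^5)
L = 0.472 m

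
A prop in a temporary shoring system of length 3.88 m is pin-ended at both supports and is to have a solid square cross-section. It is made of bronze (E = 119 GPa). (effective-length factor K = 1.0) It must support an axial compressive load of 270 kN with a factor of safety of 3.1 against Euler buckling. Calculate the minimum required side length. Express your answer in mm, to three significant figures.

Required P_cr = n·P = 3.1 × 270 = 837.0 kN
L_e = K·L = 1 × 3.88 = 3.880 m
Required I = P_cr·L_e²/(π²E) = 8.370×10^5 × 3.880² / (π² × 1.19×10^11) = 1.073×10^-5 m⁴
I_req = 1.073×10^7 mm⁴
Solid square: I = a⁴/12  ⇒  a = (12I)^(1/4) = (12×1.073×10^7)^(1/4) = 107 mm

a ≈ 107 mm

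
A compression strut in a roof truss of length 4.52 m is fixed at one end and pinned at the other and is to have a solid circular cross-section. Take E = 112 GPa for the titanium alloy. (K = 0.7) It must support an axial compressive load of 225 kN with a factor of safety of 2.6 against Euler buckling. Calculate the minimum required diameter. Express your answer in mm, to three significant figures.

d ≈ 102 mm

Required P_cr = n·P = 2.6 × 225 = 585.0 kN
L_e = K·L = 0.7 × 4.52 = 3.164 m
Required I = P_cr·L_e²/(π²E) = 5.850×10^5 × 3.164² / (π² × 1.12×10^11) = 5.298×10^-6 m⁴
I_req = 5.298×10^6 mm⁴
Solid circle: I = πd⁴/64  ⇒  d = (64I/π)^(1/4) = (64×5.298×10^6/π)^(1/4) = 102 mm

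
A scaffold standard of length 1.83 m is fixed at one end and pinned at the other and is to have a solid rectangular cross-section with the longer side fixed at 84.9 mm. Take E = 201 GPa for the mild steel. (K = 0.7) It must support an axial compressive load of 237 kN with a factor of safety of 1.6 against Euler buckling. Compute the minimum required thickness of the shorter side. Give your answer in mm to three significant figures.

Required P_cr = n·P = 1.6 × 237 = 379.2 kN
L_e = K·L = 0.7 × 1.83 = 1.281 m
Required I = P_cr·L_e²/(π²E) = 3.792×10^5 × 1.281² / (π² × 2.01×10^11) = 3.137×10^-7 m⁴
I_req = 3.137×10^5 mm⁴
Rectangle, weak axis: I_min = h·b³/12 with h = 84.9 mm fixed  ⇒  b = (12I/h)^(1/3) = 35.4 mm

b ≈ 35.4 mm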